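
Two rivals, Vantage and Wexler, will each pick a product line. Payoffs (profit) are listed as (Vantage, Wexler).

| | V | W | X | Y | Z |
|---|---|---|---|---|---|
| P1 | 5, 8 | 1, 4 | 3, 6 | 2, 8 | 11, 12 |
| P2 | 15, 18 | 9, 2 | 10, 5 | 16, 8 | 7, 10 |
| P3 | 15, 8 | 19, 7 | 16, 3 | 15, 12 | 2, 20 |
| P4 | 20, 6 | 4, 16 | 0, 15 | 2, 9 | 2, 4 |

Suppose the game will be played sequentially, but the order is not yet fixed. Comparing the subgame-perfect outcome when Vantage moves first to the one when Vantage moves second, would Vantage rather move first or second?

first

If Vantage leads: Wexler's best replies are P1→Z, P2→V, P3→Z, P4→W; Vantage's induced payoffs 11, 15, 2, 4; outcome (P2, V), payoffs (15, 18).
If Wexler leads: Vantage's best replies are V→P4, W→P3, X→P3, Y→P2, Z→P1; Wexler's induced payoffs 6, 7, 3, 8, 12; outcome (P1, Z), payoffs (11, 12).
Vantage gets 15 moving first and 11 moving second, so Vantage prefers to move first.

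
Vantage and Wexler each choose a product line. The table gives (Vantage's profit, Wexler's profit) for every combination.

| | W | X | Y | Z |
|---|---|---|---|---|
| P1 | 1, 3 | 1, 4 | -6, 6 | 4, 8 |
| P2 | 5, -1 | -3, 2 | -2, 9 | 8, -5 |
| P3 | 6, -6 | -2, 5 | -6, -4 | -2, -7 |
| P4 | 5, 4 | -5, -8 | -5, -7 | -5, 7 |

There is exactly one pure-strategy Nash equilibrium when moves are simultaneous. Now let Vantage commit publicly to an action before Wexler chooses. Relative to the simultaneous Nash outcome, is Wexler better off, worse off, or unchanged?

Backward induction with Vantage moving first.
- P1 → Wexler plays Z (best of 3, 4, 6, 8); Vantage gets 4.
- P2 → Wexler plays Y (best of -1, 2, 9, -5); Vantage gets -2.
- P3 → Wexler plays X (best of -6, 5, -4, -7); Vantage gets -2.
- P4 → Wexler plays Z (best of 4, -8, -7, 7); Vantage gets -5.
Vantage's induced payoffs are 4, -2, -2, -5, so Vantage commits to P1. Subgame-perfect outcome: (P1, Z) with payoffs (4, 8).
Now find the simultaneous Nash equilibrium.
Vantage's best replies: W→P3; X→P1; Y→P2; Z→P2.
Wexler's best replies: P1→Z; P2→Y; P3→X; P4→Z.
The unique mutual best reply is (P2, Y), giving (-2, 9).
Wexler earns 8 sequentially versus 9 at the Nash outcome: worse off.

worse off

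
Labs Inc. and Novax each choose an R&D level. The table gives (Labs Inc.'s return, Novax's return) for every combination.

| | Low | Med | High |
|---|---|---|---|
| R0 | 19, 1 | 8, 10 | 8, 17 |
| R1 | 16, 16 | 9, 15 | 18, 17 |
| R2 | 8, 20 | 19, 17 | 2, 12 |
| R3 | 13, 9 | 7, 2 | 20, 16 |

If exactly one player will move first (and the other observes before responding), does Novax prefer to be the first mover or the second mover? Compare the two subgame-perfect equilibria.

If Labs Inc. leads: Novax's best replies are R0→High, R1→High, R2→Low, R3→High; Labs Inc.'s induced payoffs 8, 18, 8, 20; outcome (R3, High), payoffs (20, 16).
If Novax leads: Labs Inc.'s best replies are Low→R0, Med→R2, High→R3; Novax's induced payoffs 1, 17, 16; outcome (R2, Med), payoffs (19, 17).
Novax gets 17 moving first and 16 moving second, so Novax prefers to move first.

first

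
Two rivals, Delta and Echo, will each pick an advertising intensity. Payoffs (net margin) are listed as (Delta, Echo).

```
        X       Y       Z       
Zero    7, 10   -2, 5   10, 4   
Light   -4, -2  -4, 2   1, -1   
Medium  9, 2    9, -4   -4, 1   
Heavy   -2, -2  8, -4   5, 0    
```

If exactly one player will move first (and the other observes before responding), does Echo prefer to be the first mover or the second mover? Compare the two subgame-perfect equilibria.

If Delta leads: Echo's best replies are Zero→X, Light→Y, Medium→X, Heavy→Z; Delta's induced payoffs 7, -4, 9, 5; outcome (Medium, X), payoffs (9, 2).
If Echo leads: Delta's best replies are X→Medium, Y→Medium, Z→Zero; Echo's induced payoffs 2, -4, 4; outcome (Zero, Z), payoffs (10, 4).
Echo gets 4 moving first and 2 moving second, so Echo prefers to move first.

first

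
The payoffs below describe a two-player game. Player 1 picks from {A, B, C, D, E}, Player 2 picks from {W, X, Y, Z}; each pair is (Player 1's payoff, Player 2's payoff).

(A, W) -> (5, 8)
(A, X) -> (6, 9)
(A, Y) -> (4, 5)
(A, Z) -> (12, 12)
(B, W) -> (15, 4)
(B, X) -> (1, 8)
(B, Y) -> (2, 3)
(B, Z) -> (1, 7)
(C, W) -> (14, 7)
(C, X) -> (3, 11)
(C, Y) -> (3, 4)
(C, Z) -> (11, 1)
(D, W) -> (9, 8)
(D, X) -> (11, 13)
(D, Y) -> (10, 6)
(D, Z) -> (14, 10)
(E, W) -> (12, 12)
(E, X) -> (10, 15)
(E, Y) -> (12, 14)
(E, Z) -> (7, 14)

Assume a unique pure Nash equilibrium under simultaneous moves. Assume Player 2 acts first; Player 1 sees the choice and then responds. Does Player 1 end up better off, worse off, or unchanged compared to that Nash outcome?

Work backward from Player 1's decision.
- W: BR = B, leader payoff 4.
- X: BR = D, leader payoff 13.
- Y: BR = E, leader payoff 14.
- Z: BR = D, leader payoff 10.
Player 2's induced payoffs are 4, 13, 14, 10, so Player 2 commits to Y. Subgame-perfect outcome: (E, Y) with payoffs (12, 14).
Under simultaneous play:
Player 1's best replies: W→B; X→D; Y→E; Z→D.
Player 2's best replies: A→Z; B→X; C→X; D→X; E→X.
The unique mutual best reply is (D, X), giving (11, 13).
Player 1 earns 12 sequentially versus 11 at the Nash outcome: better off.

better off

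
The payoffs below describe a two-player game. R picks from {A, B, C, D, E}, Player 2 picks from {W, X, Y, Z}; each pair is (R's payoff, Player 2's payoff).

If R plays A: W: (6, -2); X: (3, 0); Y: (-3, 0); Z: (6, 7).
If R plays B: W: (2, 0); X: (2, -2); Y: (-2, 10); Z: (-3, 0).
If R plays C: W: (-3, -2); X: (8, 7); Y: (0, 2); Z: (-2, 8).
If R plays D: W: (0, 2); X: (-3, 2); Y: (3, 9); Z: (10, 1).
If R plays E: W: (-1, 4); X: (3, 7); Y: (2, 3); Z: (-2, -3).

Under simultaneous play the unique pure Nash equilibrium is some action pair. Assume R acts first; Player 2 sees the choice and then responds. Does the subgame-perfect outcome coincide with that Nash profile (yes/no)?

no

Player 2 best-responds to each possible R move:
- A → Player 2 plays Z (best of -2, 0, 0, 7); R gets 6.
- B → Player 2 plays Y (best of 0, -2, 10, 0); R gets -2.
- C → Player 2 plays Z (best of -2, 7, 2, 8); R gets -2.
- D → Player 2 plays Y (best of 2, 2, 9, 1); R gets 3.
- E → Player 2 plays X (best of 4, 7, 3, -3); R gets 3.
R's induced payoffs are 6, -2, -2, 3, 3, so R commits to A. Subgame-perfect outcome: (A, Z) with payoffs (6, 7).
Under simultaneous play:
R's best replies: W→A; X→C; Y→D; Z→D.
Player 2's best replies: A→Z; B→Y; C→Z; D→Y; E→X.
Only (D, Y) has each player best-responding; Nash payoffs (3, 9).
Sequential outcome (A, Z) differs from the Nash profile (D, Y).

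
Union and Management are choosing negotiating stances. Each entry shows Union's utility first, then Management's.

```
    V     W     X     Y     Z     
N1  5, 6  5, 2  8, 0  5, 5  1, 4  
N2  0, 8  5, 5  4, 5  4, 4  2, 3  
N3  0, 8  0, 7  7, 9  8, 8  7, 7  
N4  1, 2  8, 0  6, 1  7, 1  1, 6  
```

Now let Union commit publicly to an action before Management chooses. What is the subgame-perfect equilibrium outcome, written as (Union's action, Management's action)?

Solve by backward induction (Union leads).
- N1: BR = V, leader payoff 5.
- N2: BR = V, leader payoff 0.
- N3: BR = X, leader payoff 7.
- N4: BR = Z, leader payoff 1.
Union's induced payoffs are 5, 0, 7, 1, so Union commits to N3. Subgame-perfect outcome: (N3, X) with payoffs (7, 9).

(N3, X)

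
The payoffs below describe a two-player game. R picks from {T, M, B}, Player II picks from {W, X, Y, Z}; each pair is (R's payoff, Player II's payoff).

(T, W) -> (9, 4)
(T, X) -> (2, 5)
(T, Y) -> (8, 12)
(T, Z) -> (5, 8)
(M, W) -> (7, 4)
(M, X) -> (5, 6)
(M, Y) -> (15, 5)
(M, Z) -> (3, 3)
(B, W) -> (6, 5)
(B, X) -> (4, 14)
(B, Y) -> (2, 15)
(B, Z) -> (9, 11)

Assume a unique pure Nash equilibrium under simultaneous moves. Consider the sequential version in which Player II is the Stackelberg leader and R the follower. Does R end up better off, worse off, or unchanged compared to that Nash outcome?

better off

R best-responds to each possible Player II move:
- W: BR = T, leader payoff 4.
- X: BR = M, leader payoff 6.
- Y: BR = M, leader payoff 5.
- Z: BR = B, leader payoff 11.
Maximizing over 4, 6, 5, 11, Player II chooses Z. Subgame-perfect outcome: (B, Z) with payoffs (9, 11).
For the simultaneous game, intersect best replies.
R's best replies: W→T; X→M; Y→M; Z→B.
Player II's best replies: T→Y; M→X; B→Y.
Only (M, X) has each player best-responding; Nash payoffs (5, 6).
R earns 9 sequentially versus 5 at the Nash outcome: better off.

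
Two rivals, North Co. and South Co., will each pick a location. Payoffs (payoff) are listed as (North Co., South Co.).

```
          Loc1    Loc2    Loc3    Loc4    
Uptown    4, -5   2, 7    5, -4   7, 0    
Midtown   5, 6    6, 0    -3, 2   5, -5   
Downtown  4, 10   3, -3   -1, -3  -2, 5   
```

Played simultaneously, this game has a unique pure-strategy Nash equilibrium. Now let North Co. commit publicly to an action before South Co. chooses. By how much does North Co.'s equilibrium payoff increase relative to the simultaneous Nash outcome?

Solve by backward induction (North Co. leads).
- Uptown → South Co. plays Loc2 (best of -5, 7, -4, 0); North Co. gets 2.
- Midtown → South Co. plays Loc1 (best of 6, 0, 2, -5); North Co. gets 5.
- Downtown → South Co. plays Loc1 (best of 10, -3, -3, 5); North Co. gets 4.
North Co.'s induced payoffs are 2, 5, 4, so North Co. commits to Midtown. Subgame-perfect outcome: (Midtown, Loc1) with payoffs (5, 6).
For the simultaneous game, intersect best replies.
North Co.'s best replies: Loc1→Midtown; Loc2→Midtown; Loc3→Uptown; Loc4→Uptown.
South Co.'s best replies: Uptown→Loc2; Midtown→Loc1; Downtown→Loc1.
The unique mutual best reply is (Midtown, Loc1), giving (5, 6).
North Co.'s commitment gain: 5 − 5 = 0.

0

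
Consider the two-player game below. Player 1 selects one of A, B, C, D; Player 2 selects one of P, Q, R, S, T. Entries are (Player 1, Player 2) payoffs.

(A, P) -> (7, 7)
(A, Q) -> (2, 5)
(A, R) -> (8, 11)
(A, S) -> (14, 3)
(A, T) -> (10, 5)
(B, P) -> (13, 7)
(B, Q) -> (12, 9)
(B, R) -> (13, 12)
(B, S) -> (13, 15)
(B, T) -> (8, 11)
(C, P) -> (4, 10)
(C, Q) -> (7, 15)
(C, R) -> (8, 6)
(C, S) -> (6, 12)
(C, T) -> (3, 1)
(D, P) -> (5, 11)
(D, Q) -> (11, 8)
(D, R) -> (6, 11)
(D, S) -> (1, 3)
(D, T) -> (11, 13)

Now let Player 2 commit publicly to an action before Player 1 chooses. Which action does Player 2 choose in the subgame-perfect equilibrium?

T

Player 1 best-responds to each possible Player 2 move:
- P → Player 1 plays B (best of 7, 13, 4, 5); Player 2 gets 7.
- Q → Player 1 plays B (best of 2, 12, 7, 11); Player 2 gets 9.
- R → Player 1 plays B (best of 8, 13, 8, 6); Player 2 gets 12.
- S → Player 1 plays A (best of 14, 13, 6, 1); Player 2 gets 3.
- T → Player 1 plays D (best of 10, 8, 3, 11); Player 2 gets 13.
Among 7, 9, 12, 3, 13, the best is 13 at T. Subgame-perfect outcome: (D, T) with payoffs (11, 13).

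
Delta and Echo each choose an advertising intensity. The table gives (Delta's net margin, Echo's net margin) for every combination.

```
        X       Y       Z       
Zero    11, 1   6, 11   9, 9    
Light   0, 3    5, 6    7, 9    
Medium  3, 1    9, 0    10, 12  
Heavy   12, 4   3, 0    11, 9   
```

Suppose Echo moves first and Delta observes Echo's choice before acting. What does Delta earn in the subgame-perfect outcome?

Delta best-responds to each possible Echo move:
- X: Delta compares 11, 0, 3, 12 and picks Heavy; Echo would get 4.
- Y: Delta compares 6, 5, 9, 3 and picks Medium; Echo would get 0.
- Z: Delta compares 9, 7, 10, 11 and picks Heavy; Echo would get 9.
Among 4, 0, 9, the best is 9 at Z. Subgame-perfect outcome: (Heavy, Z) with payoffs (11, 9).

11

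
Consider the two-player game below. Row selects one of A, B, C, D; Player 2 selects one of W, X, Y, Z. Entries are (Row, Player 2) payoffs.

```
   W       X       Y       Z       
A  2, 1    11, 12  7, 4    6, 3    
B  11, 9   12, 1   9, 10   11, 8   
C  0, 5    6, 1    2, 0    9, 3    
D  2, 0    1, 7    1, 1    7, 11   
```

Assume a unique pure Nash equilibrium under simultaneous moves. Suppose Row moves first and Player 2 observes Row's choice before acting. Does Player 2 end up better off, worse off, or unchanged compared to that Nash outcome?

Solve by backward induction (Row leads).
- A: Player 2 compares 1, 12, 4, 3 and picks X; Row would get 11.
- B: Player 2 compares 9, 1, 10, 8 and picks Y; Row would get 9.
- C: Player 2 compares 5, 1, 0, 3 and picks W; Row would get 0.
- D: Player 2 compares 0, 7, 1, 11 and picks Z; Row would get 7.
Maximizing over 11, 9, 0, 7, Row chooses A. Subgame-perfect outcome: (A, X) with payoffs (11, 12).
Under simultaneous play:
Row's best replies: W→B; X→B; Y→B; Z→B.
Player 2's best replies: A→X; B→Y; C→W; D→Z.
The unique mutual best reply is (B, Y), giving (9, 10).
Player 2 earns 12 sequentially versus 10 at the Nash outcome: better off.

better off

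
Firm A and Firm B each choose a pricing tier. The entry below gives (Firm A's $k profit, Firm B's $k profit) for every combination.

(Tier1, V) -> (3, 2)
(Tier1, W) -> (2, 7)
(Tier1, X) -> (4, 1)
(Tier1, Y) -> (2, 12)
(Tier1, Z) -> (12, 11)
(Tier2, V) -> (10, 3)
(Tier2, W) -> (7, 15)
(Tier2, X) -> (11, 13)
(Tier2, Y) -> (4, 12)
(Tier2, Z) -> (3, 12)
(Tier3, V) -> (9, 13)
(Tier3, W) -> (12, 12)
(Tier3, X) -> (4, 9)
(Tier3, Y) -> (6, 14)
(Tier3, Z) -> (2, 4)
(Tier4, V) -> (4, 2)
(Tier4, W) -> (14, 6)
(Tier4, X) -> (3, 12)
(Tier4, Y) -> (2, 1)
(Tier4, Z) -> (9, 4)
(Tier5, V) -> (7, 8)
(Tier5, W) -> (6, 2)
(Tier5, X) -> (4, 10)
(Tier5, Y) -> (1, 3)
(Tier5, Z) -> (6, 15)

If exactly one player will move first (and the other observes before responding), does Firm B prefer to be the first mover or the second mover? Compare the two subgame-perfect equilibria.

second

If Firm A leads: Firm B's best replies are Tier1→Y, Tier2→W, Tier3→Y, Tier4→X, Tier5→Z; Firm A's induced payoffs 2, 7, 6, 3, 6; outcome (Tier2, W), payoffs (7, 15).
If Firm B leads: Firm A's best replies are V→Tier2, W→Tier4, X→Tier2, Y→Tier3, Z→Tier1; Firm B's induced payoffs 3, 6, 13, 14, 11; outcome (Tier3, Y), payoffs (6, 14).
Firm B gets 14 moving first and 15 moving second, so Firm B prefers to move second.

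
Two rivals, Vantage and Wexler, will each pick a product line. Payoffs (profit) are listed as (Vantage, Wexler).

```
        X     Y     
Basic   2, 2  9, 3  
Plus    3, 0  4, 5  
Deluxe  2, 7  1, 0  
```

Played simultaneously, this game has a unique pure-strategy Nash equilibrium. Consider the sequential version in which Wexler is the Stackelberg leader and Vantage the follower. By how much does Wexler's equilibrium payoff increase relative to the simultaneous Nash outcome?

0

Vantage best-responds to each possible Wexler move:
- X: Vantage compares 2, 3, 2 and picks Plus; Wexler would get 0.
- Y: Vantage compares 9, 4, 1 and picks Basic; Wexler would get 3.
Maximizing over 0, 3, Wexler chooses Y. Subgame-perfect outcome: (Basic, Y) with payoffs (9, 3).
For the simultaneous game, intersect best replies.
Vantage's best replies: X→Plus; Y→Basic.
Wexler's best replies: Basic→Y; Plus→Y; Deluxe→X.
The unique mutual best reply is (Basic, Y), giving (9, 3).
Wexler's commitment gain: 3 − 3 = 0.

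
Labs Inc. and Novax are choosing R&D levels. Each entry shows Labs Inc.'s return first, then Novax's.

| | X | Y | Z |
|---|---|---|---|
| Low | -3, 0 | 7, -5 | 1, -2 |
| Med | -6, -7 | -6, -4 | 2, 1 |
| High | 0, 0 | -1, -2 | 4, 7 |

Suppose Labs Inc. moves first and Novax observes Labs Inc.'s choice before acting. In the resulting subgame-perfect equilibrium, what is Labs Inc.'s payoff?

Solve by backward induction (Labs Inc. leads).
- Low → Novax plays X (best of 0, -5, -2); Labs Inc. gets -3.
- Med → Novax plays Z (best of -7, -4, 1); Labs Inc. gets 2.
- High → Novax plays Z (best of 0, -2, 7); Labs Inc. gets 4.
Among -3, 2, 4, the best is 4 at High. Subgame-perfect outcome: (High, Z) with payoffs (4, 7).

4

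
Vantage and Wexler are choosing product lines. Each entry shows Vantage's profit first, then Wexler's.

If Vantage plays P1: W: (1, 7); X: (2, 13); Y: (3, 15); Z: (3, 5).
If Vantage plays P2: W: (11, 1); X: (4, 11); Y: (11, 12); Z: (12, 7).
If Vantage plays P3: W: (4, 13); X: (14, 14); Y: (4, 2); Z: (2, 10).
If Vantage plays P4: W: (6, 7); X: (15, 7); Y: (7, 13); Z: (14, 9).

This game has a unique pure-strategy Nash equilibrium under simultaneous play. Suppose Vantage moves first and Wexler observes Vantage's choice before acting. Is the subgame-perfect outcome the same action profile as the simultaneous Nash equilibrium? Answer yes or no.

no

Work backward from Wexler's decision.
- P1 → Wexler plays Y (best of 7, 13, 15, 5); Vantage gets 3.
- P2 → Wexler plays Y (best of 1, 11, 12, 7); Vantage gets 11.
- P3 → Wexler plays X (best of 13, 14, 2, 10); Vantage gets 14.
- P4 → Wexler plays Y (best of 7, 7, 13, 9); Vantage gets 7.
Vantage's induced payoffs are 3, 11, 14, 7, so Vantage commits to P3. Subgame-perfect outcome: (P3, X) with payoffs (14, 14).
Now find the simultaneous Nash equilibrium.
Vantage's best replies: W→P2; X→P4; Y→P2; Z→P4.
Wexler's best replies: P1→Y; P2→Y; P3→X; P4→Y.
The unique mutual best reply is (P2, Y), giving (11, 12).
Sequential outcome (P3, X) differs from the Nash profile (P2, Y).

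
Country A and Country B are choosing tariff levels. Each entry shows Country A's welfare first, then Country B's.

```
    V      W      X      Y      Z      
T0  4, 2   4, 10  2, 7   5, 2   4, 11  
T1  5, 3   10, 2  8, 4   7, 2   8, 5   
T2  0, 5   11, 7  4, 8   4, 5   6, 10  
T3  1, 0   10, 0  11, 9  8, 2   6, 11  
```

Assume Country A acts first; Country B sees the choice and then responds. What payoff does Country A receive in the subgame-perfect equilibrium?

8

Country B best-responds to each possible Country A move:
- T0 → Country B plays Z (best of 2, 10, 7, 2, 11); Country A gets 4.
- T1 → Country B plays Z (best of 3, 2, 4, 2, 5); Country A gets 8.
- T2 → Country B plays Z (best of 5, 7, 8, 5, 10); Country A gets 6.
- T3 → Country B plays Z (best of 0, 0, 9, 2, 11); Country A gets 6.
Among 4, 8, 6, 6, the best is 8 at T1. Subgame-perfect outcome: (T1, Z) with payoffs (8, 5).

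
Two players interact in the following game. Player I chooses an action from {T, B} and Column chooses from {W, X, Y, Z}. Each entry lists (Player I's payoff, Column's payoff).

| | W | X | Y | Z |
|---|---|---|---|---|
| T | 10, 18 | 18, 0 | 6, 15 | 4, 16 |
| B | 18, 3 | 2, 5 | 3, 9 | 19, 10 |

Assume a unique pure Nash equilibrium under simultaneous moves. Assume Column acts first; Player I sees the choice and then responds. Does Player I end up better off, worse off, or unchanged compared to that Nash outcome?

Backward induction with Column moving first.
- W: Player I compares 10, 18 and picks B; Column would get 3.
- X: Player I compares 18, 2 and picks T; Column would get 0.
- Y: Player I compares 6, 3 and picks T; Column would get 15.
- Z: Player I compares 4, 19 and picks B; Column would get 10.
Among 3, 0, 15, 10, the best is 15 at Y. Subgame-perfect outcome: (T, Y) with payoffs (6, 15).
For the simultaneous game, intersect best replies.
Player I's best replies: W→B; X→T; Y→T; Z→B.
Column's best replies: T→W; B→Z.
The unique mutual best reply is (B, Z), giving (19, 10).
Player I earns 6 sequentially versus 19 at the Nash outcome: worse off.

worse off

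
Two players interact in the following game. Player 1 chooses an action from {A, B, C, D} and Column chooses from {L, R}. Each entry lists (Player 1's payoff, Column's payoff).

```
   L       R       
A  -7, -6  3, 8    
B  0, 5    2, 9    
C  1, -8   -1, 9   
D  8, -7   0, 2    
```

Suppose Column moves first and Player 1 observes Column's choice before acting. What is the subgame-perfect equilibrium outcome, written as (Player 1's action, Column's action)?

(A, R)

Solve by backward induction (Column leads).
- L: Player 1 compares -7, 0, 1, 8 and picks D; Column would get -7.
- R: Player 1 compares 3, 2, -1, 0 and picks A; Column would get 8.
Column's induced payoffs are -7, 8, so Column commits to R. Subgame-perfect outcome: (A, R) with payoffs (3, 8).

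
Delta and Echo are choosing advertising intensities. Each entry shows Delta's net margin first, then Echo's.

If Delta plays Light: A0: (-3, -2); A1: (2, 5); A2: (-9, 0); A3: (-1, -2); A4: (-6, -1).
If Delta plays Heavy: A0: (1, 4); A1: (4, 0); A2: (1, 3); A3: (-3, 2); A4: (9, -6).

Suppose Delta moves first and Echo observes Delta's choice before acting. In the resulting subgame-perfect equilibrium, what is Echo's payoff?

Solve by backward induction (Delta leads).
- Light: Echo compares -2, 5, 0, -2, -1 and picks A1; Delta would get 2.
- Heavy: Echo compares 4, 0, 3, 2, -6 and picks A0; Delta would get 1.
Among 2, 1, the best is 2 at Light. Subgame-perfect outcome: (Light, A1) with payoffs (2, 5).

5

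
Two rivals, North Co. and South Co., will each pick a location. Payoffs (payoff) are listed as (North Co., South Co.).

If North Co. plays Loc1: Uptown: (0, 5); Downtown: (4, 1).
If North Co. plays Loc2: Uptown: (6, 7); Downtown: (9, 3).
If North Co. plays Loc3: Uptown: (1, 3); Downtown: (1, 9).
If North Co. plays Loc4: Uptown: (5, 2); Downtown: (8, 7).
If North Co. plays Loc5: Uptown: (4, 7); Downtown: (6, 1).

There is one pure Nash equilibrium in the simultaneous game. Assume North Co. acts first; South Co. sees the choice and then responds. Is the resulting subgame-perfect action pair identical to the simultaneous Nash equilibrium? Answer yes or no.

no

Backward induction with North Co. moving first.
- Loc1 → South Co. plays Uptown (best of 5, 1); North Co. gets 0.
- Loc2 → South Co. plays Uptown (best of 7, 3); North Co. gets 6.
- Loc3 → South Co. plays Downtown (best of 3, 9); North Co. gets 1.
- Loc4 → South Co. plays Downtown (best of 2, 7); North Co. gets 8.
- Loc5 → South Co. plays Uptown (best of 7, 1); North Co. gets 4.
Among 0, 6, 1, 8, 4, the best is 8 at Loc4. Subgame-perfect outcome: (Loc4, Downtown) with payoffs (8, 7).
Now find the simultaneous Nash equilibrium.
North Co.'s best replies: Uptown→Loc2; Downtown→Loc2.
South Co.'s best replies: Loc1→Uptown; Loc2→Uptown; Loc3→Downtown; Loc4→Downtown; Loc5→Uptown.
The unique mutual best reply is (Loc2, Uptown), giving (6, 7).
Sequential outcome (Loc4, Downtown) differs from the Nash profile (Loc2, Uptown).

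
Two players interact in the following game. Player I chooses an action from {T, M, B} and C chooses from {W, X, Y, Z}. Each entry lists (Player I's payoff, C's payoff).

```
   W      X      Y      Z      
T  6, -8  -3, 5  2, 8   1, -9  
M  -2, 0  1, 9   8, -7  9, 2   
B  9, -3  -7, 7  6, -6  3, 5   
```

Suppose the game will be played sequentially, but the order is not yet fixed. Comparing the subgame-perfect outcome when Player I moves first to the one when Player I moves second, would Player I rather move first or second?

If Player I leads: C's best replies are T→Y, M→X, B→X; Player I's induced payoffs 2, 1, -7; outcome (T, Y), payoffs (2, 8).
If C leads: Player I's best replies are W→B, X→M, Y→M, Z→M; C's induced payoffs -3, 9, -7, 2; outcome (M, X), payoffs (1, 9).
Player I gets 2 moving first and 1 moving second, so Player I prefers to move first.

first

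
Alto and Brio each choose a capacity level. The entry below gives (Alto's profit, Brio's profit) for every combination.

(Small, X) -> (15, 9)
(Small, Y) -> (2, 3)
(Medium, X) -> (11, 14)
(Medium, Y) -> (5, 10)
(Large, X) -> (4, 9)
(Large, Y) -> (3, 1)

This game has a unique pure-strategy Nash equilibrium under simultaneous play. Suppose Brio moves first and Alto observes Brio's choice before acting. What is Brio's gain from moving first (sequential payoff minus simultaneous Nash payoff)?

Backward induction with Brio moving first.
- X: BR = Small, leader payoff 9.
- Y: BR = Medium, leader payoff 10.
Brio's induced payoffs are 9, 10, so Brio commits to Y. Subgame-perfect outcome: (Medium, Y) with payoffs (5, 10).
Under simultaneous play:
Alto's best replies: X→Small; Y→Medium.
Brio's best replies: Small→X; Medium→X; Large→X.
The unique mutual best reply is (Small, X), giving (15, 9).
Brio's commitment gain: 10 − 9 = 1.

1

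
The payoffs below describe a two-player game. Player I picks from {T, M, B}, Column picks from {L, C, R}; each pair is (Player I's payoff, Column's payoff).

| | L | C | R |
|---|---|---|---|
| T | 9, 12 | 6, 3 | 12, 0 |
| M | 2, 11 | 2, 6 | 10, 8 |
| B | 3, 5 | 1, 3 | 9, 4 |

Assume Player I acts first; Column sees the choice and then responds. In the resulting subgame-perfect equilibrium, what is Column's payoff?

12

Solve by backward induction (Player I leads).
- T: BR = L, leader payoff 9.
- M: BR = L, leader payoff 2.
- B: BR = L, leader payoff 3.
Among 9, 2, 3, the best is 9 at T. Subgame-perfect outcome: (T, L) with payoffs (9, 12).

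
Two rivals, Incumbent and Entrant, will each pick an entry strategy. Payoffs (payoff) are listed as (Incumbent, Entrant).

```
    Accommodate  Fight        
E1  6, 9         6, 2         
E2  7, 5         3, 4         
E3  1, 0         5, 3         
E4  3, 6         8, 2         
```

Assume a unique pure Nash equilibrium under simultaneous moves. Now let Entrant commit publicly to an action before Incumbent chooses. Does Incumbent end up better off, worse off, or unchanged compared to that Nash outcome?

Work backward from Incumbent's decision.
- Accommodate: Incumbent compares 6, 7, 1, 3 and picks E2; Entrant would get 5.
- Fight: Incumbent compares 6, 3, 5, 8 and picks E4; Entrant would get 2.
Among 5, 2, the best is 5 at Accommodate. Subgame-perfect outcome: (E2, Accommodate) with payoffs (7, 5).
For the simultaneous game, intersect best replies.
Incumbent's best replies: Accommodate→E2; Fight→E4.
Entrant's best replies: E1→Accommodate; E2→Accommodate; E3→Fight; E4→Accommodate.
Only (E2, Accommodate) has each player best-responding; Nash payoffs (7, 5).
Incumbent earns 7 sequentially versus 7 at the Nash outcome: unchanged.

unchanged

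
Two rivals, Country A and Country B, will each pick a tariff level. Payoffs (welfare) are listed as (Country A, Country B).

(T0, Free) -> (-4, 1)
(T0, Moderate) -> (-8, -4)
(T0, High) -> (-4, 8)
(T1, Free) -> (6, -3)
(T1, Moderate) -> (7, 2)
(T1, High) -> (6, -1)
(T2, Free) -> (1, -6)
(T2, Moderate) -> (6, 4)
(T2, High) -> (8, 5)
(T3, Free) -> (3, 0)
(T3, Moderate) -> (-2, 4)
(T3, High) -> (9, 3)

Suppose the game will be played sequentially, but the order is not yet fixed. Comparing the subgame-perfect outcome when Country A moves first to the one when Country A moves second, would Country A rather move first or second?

second

If Country A leads: Country B's best replies are T0→High, T1→Moderate, T2→High, T3→Moderate; Country A's induced payoffs -4, 7, 8, -2; outcome (T2, High), payoffs (8, 5).
If Country B leads: Country A's best replies are Free→T1, Moderate→T1, High→T3; Country B's induced payoffs -3, 2, 3; outcome (T3, High), payoffs (9, 3).
Country A gets 8 moving first and 9 moving second, so Country A prefers to move second.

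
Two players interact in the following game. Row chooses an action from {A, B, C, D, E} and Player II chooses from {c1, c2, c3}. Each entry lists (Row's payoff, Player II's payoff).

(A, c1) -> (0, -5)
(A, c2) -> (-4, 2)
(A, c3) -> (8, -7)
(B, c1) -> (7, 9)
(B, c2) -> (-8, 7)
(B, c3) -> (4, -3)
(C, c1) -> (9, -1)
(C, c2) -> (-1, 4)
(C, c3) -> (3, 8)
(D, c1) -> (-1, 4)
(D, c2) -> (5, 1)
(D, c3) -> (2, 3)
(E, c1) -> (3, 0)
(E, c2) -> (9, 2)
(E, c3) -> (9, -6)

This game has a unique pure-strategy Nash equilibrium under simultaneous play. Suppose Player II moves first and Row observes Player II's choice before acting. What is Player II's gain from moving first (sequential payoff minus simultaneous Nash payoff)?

Solve by backward induction (Player II leads).
- c1 → Row plays C (best of 0, 7, 9, -1, 3); Player II gets -1.
- c2 → Row plays E (best of -4, -8, -1, 5, 9); Player II gets 2.
- c3 → Row plays E (best of 8, 4, 3, 2, 9); Player II gets -6.
Among -1, 2, -6, the best is 2 at c2. Subgame-perfect outcome: (E, c2) with payoffs (9, 2).
Under simultaneous play:
Row's best replies: c1→C; c2→E; c3→E.
Player II's best replies: A→c2; B→c1; C→c3; D→c1; E→c2.
Only (E, c2) has each player best-responding; Nash payoffs (9, 2).
Player II's commitment gain: 2 − 2 = 0.

0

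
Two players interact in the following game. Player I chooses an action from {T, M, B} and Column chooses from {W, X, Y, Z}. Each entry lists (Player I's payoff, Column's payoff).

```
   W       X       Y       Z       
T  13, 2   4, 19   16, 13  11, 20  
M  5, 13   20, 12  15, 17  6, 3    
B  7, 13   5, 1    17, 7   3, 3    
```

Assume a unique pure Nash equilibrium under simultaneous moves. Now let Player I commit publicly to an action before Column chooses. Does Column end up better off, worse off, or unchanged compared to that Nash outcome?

Backward induction with Player I moving first.
- T: BR = Z, leader payoff 11.
- M: BR = Y, leader payoff 15.
- B: BR = W, leader payoff 7.
Maximizing over 11, 15, 7, Player I chooses M. Subgame-perfect outcome: (M, Y) with payoffs (15, 17).
Under simultaneous play:
Player I's best replies: W→T; X→M; Y→B; Z→T.
Column's best replies: T→Z; M→Y; B→W.
The unique mutual best reply is (T, Z), giving (11, 20).
Column earns 17 sequentially versus 20 at the Nash outcome: worse off.

worse off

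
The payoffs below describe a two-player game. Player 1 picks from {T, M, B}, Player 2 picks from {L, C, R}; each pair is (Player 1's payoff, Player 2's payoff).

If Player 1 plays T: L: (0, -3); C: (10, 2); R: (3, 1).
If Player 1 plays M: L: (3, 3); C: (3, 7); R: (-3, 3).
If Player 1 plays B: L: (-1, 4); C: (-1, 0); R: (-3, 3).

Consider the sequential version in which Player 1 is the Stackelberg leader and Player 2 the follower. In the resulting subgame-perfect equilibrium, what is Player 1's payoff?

10

Work backward from Player 2's decision.
- T: BR = C, leader payoff 10.
- M: BR = C, leader payoff 3.
- B: BR = L, leader payoff -1.
Maximizing over 10, 3, -1, Player 1 chooses T. Subgame-perfect outcome: (T, C) with payoffs (10, 2).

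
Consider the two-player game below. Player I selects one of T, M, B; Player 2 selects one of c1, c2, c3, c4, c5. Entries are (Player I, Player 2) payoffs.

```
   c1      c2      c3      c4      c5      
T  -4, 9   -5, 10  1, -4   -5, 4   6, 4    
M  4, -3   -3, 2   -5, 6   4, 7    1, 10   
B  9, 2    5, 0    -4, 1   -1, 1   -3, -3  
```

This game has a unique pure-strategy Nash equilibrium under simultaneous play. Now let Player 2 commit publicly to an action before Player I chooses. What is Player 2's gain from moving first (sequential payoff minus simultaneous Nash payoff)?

5

Solve by backward induction (Player 2 leads).
- c1: Player I compares -4, 4, 9 and picks B; Player 2 would get 2.
- c2: Player I compares -5, -3, 5 and picks B; Player 2 would get 0.
- c3: Player I compares 1, -5, -4 and picks T; Player 2 would get -4.
- c4: Player I compares -5, 4, -1 and picks M; Player 2 would get 7.
- c5: Player I compares 6, 1, -3 and picks T; Player 2 would get 4.
Maximizing over 2, 0, -4, 7, 4, Player 2 chooses c4. Subgame-perfect outcome: (M, c4) with payoffs (4, 7).
For the simultaneous game, intersect best replies.
Player I's best replies: c1→B; c2→B; c3→T; c4→M; c5→T.
Player 2's best replies: T→c2; M→c5; B→c1.
Only (B, c1) has each player best-responding; Nash payoffs (9, 2).
Player 2's commitment gain: 7 − 2 = 5.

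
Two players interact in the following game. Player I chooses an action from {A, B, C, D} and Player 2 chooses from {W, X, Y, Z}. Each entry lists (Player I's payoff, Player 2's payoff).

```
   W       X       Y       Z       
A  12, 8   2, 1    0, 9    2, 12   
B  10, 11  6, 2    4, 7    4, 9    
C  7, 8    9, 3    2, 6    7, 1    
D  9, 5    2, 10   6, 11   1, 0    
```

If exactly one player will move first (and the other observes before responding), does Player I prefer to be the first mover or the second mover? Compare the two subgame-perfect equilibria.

If Player I leads: Player 2's best replies are A→Z, B→W, C→W, D→Y; Player I's induced payoffs 2, 10, 7, 6; outcome (B, W), payoffs (10, 11).
If Player 2 leads: Player I's best replies are W→A, X→C, Y→D, Z→C; Player 2's induced payoffs 8, 3, 11, 1; outcome (D, Y), payoffs (6, 11).
Player I gets 10 moving first and 6 moving second, so Player I prefers to move first.

first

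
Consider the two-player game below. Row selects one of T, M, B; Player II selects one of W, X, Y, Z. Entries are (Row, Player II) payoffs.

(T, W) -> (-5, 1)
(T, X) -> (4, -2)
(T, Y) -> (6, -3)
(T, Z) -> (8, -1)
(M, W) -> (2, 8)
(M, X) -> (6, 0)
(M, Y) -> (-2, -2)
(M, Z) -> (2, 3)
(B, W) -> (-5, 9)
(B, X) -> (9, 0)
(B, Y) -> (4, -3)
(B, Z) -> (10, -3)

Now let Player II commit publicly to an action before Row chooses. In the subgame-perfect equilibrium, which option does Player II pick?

Row best-responds to each possible Player II move:
- W: BR = M, leader payoff 8.
- X: BR = B, leader payoff 0.
- Y: BR = T, leader payoff -3.
- Z: BR = B, leader payoff -3.
Among 8, 0, -3, -3, the best is 8 at W. Subgame-perfect outcome: (M, W) with payoffs (2, 8).

W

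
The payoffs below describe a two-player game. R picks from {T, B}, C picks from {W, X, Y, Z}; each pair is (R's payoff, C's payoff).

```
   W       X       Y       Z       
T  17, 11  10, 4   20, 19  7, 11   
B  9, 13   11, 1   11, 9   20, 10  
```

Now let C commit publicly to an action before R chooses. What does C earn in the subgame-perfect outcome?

19

R best-responds to each possible C move:
- W → R plays T (best of 17, 9); C gets 11.
- X → R plays B (best of 10, 11); C gets 1.
- Y → R plays T (best of 20, 11); C gets 19.
- Z → R plays B (best of 7, 20); C gets 10.
Among 11, 1, 19, 10, the best is 19 at Y. Subgame-perfect outcome: (T, Y) with payoffs (20, 19).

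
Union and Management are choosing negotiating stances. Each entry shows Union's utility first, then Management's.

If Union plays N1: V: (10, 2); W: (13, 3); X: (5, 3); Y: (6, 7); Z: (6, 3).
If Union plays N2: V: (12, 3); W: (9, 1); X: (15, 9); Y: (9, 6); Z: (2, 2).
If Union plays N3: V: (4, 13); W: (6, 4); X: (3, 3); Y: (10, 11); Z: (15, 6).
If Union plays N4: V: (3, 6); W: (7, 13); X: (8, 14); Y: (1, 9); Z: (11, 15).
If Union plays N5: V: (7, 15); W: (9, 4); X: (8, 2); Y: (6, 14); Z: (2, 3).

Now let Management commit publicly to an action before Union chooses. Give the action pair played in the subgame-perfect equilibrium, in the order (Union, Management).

Union best-responds to each possible Management move:
- V → Union plays N2 (best of 10, 12, 4, 3, 7); Management gets 3.
- W → Union plays N1 (best of 13, 9, 6, 7, 9); Management gets 3.
- X → Union plays N2 (best of 5, 15, 3, 8, 8); Management gets 9.
- Y → Union plays N3 (best of 6, 9, 10, 1, 6); Management gets 11.
- Z → Union plays N3 (best of 6, 2, 15, 11, 2); Management gets 6.
Among 3, 3, 9, 11, 6, the best is 11 at Y. Subgame-perfect outcome: (N3, Y) with payoffs (10, 11).

(N3, Y)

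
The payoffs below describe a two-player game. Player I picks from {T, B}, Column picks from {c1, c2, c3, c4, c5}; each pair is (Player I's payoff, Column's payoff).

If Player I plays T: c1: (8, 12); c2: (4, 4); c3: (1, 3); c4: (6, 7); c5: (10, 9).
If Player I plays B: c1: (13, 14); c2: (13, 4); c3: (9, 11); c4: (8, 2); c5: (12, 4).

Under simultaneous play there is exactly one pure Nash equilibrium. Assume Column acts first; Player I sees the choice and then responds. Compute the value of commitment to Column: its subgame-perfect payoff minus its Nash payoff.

Work backward from Player I's decision.
- c1 → Player I plays B (best of 8, 13); Column gets 14.
- c2 → Player I plays B (best of 4, 13); Column gets 4.
- c3 → Player I plays B (best of 1, 9); Column gets 11.
- c4 → Player I plays B (best of 6, 8); Column gets 2.
- c5 → Player I plays B (best of 10, 12); Column gets 4.
Among 14, 4, 11, 2, 4, the best is 14 at c1. Subgame-perfect outcome: (B, c1) with payoffs (13, 14).
For the simultaneous game, intersect best replies.
Player I's best replies: c1→B; c2→B; c3→B; c4→B; c5→B.
Column's best replies: T→c1; B→c1.
Only (B, c1) has each player best-responding; Nash payoffs (13, 14).
Column's commitment gain: 14 − 14 = 0.

0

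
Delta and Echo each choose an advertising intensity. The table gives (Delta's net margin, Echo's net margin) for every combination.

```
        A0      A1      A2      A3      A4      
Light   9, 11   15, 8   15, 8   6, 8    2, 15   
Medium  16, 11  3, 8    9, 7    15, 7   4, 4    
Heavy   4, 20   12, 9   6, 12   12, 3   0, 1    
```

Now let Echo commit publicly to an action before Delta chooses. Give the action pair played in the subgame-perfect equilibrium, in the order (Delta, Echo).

Delta best-responds to each possible Echo move:
- A0 → Delta plays Medium (best of 9, 16, 4); Echo gets 11.
- A1 → Delta plays Light (best of 15, 3, 12); Echo gets 8.
- A2 → Delta plays Light (best of 15, 9, 6); Echo gets 8.
- A3 → Delta plays Medium (best of 6, 15, 12); Echo gets 7.
- A4 → Delta plays Medium (best of 2, 4, 0); Echo gets 4.
Among 11, 8, 8, 7, 4, the best is 11 at A0. Subgame-perfect outcome: (Medium, A0) with payoffs (16, 11).

(Medium, A0)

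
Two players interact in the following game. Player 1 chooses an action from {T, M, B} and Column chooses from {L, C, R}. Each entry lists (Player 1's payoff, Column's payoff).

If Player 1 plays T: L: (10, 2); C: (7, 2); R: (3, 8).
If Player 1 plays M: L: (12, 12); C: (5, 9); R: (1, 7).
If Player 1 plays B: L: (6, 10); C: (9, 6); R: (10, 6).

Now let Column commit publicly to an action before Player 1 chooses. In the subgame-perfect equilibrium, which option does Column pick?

L

Work backward from Player 1's decision.
- L: Player 1 compares 10, 12, 6 and picks M; Column would get 12.
- C: Player 1 compares 7, 5, 9 and picks B; Column would get 6.
- R: Player 1 compares 3, 1, 10 and picks B; Column would get 6.
Maximizing over 12, 6, 6, Column chooses L. Subgame-perfect outcome: (M, L) with payoffs (12, 12).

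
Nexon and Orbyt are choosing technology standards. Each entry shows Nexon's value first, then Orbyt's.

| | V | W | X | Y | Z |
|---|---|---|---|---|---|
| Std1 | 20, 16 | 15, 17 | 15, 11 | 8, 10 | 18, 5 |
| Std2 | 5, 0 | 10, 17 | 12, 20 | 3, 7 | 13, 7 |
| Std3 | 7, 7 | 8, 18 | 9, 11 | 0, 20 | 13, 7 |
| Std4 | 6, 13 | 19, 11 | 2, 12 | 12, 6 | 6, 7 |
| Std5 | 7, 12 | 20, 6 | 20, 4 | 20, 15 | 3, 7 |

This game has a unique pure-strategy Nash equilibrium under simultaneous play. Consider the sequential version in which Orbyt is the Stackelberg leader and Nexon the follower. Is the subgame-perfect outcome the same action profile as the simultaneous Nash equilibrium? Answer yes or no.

no

Solve by backward induction (Orbyt leads).
- V → Nexon plays Std1 (best of 20, 5, 7, 6, 7); Orbyt gets 16.
- W → Nexon plays Std5 (best of 15, 10, 8, 19, 20); Orbyt gets 6.
- X → Nexon plays Std5 (best of 15, 12, 9, 2, 20); Orbyt gets 4.
- Y → Nexon plays Std5 (best of 8, 3, 0, 12, 20); Orbyt gets 15.
- Z → Nexon plays Std1 (best of 18, 13, 13, 6, 3); Orbyt gets 5.
Among 16, 6, 4, 15, 5, the best is 16 at V. Subgame-perfect outcome: (Std1, V) with payoffs (20, 16).
Now find the simultaneous Nash equilibrium.
Nexon's best replies: V→Std1; W→Std5; X→Std5; Y→Std5; Z→Std1.
Orbyt's best replies: Std1→W; Std2→X; Std3→Y; Std4→V; Std5→Y.
The unique mutual best reply is (Std5, Y), giving (20, 15).
Sequential outcome (Std1, V) differs from the Nash profile (Std5, Y).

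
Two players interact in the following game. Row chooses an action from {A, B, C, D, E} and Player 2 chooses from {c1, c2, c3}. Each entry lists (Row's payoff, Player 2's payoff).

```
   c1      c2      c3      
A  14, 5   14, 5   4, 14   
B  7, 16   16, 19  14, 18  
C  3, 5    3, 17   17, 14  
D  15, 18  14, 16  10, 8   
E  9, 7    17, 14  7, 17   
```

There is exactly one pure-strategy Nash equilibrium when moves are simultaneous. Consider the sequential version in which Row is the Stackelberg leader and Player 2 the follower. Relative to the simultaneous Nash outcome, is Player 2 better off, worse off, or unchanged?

Work backward from Player 2's decision.
- A: Player 2 compares 5, 5, 14 and picks c3; Row would get 4.
- B: Player 2 compares 16, 19, 18 and picks c2; Row would get 16.
- C: Player 2 compares 5, 17, 14 and picks c2; Row would get 3.
- D: Player 2 compares 18, 16, 8 and picks c1; Row would get 15.
- E: Player 2 compares 7, 14, 17 and picks c3; Row would get 7.
Among 4, 16, 3, 15, 7, the best is 16 at B. Subgame-perfect outcome: (B, c2) with payoffs (16, 19).
Under simultaneous play:
Row's best replies: c1→D; c2→E; c3→C.
Player 2's best replies: A→c3; B→c2; C→c2; D→c1; E→c3.
Only (D, c1) has each player best-responding; Nash payoffs (15, 18).
Player 2 earns 19 sequentially versus 18 at the Nash outcome: better off.

better off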